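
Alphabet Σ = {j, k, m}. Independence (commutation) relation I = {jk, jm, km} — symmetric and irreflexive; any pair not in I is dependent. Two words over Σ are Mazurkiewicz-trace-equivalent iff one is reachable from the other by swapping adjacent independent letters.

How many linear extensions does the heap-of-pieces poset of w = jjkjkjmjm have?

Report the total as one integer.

drop 0:j onto floor
drop 1:j onto {0:j}
drop 2:k onto floor
drop 3:j onto {1:j}
drop 4:k onto {2:k}
drop 5:j onto {3:j}
drop 6:m onto floor
drop 7:j onto {5:j}
drop 8:m onto {6:m}
ground layer = {0:j, 2:k, 6:m}
drop-orders for the pieces not yet dropped (sum over which currently-grounded one goes next):
  1 to go: {4} 1  {7} 1  {8} 1
  2 to go: {2,4} 1  {4,7} 2  {4,8} 2  {5,7} 1  {6,8} 1  {7,8} 2
  3 to go: {2,4,7} 3  {2,4,8} 3  {3,5,7} 1  {4,5,7} 3  {4,6,8} 3  {4,7,8} 6  {5,7,8} 3  {6,7,8} 3
  4 to go: {1,3,5,7} 1  {2,4,5,7} 6  {2,4,6,8} 6  {2,4,7,8} 12  {3,4,5,7} 4  {3,5,7,8} 4  {4,5,7,8} 12  {4,6,7,8} 12  {5,6,7,8} 6
  5 to go: {0,1,3,5,7} 1  {1,3,4,5,7} 5  {1,3,5,7,8} 5  {2,3,4,5,7} 10  {2,4,5,7,8} 30  {2,4,6,7,8} 30  {3,4,5,7,8} 20  {3,5,6,7,8} 10  {4,5,6,7,8} 30
  6 to go: {0,1,3,4,5,7} 6  {0,1,3,5,7,8} 6  {1,2,3,4,5,7} 15  {1,3,4,5,7,8} 30  {1,3,5,6,7,8} 15  {2,3,4,5,7,8} 60  {2,4,5,6,7,8} 90  {3,4,5,6,7,8} 60
  7 to go: {0,1,2,3,4,5,7} 21  {0,1,3,4,5,7,8} 42  {0,1,3,5,6,7,8} 21  {1,2,3,4,5,7,8} 105  {1,3,4,5,6,7,8} 105  {2,3,4,5,6,7,8} 210
  if 0:j drops first: 420 orders
  if 2:k drops first: 168 orders
  if 6:m drops first: 168 orders
heap linearizations: 756

756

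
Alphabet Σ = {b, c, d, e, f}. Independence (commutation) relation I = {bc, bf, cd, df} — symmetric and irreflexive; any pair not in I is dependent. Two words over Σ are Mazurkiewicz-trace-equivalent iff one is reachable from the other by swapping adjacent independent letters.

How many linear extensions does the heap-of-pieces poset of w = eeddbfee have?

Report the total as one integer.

4

piece 0:e — minimal
piece 1:e rests on {0:e}
piece 2:d rests on {1:e}
piece 3:d rests on {2:d}
piece 4:b rests on {3:d}
piece 5:f rests on {1:e}
piece 6:e rests on {4:b, 5:f}
piece 7:e rests on {6:e}
minimal pieces: {0:e}
ways to finish when only these pieces remain (= sum over removing one remaining piece with nothing left below it):
  1 left: {7}→1
  2 left: {6,7}→1
  3 left: {4,6,7}→1  {5,6,7}→1
  4 left: {3,4,6,7}→1  {4,5,6,7}→2
  5 left: {2,3,4,6,7}→1  {3,4,5,6,7}→3
  6 left: {2,3,4,5,6,7}→4
  placing 0:e first → 4 extensions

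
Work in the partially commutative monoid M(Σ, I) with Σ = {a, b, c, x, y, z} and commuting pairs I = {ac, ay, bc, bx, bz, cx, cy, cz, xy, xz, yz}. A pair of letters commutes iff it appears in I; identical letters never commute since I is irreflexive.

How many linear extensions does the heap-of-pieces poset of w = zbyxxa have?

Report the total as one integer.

piece 0:z — minimal
piece 1:b — minimal
piece 2:y rests on {1:b}
piece 3:x — minimal
piece 4:x rests on {3:x}
piece 5:a rests on {0:z, 1:b, 4:x}
minimal pieces: {0:z, 1:b, 3:x}
ways to finish when only these pieces remain (= sum over removing one remaining piece with nothing left below it):
  1 left: {2}→1  {5}→1
  2 left: {0,5}→1  {2,5}→2  {4,5}→1
  3 left: {0,2,5}→3  {0,4,5}→2  {1,2,5}→2  {2,4,5}→3  {3,4,5}→1
  4 left: {0,1,2,5}→5  {0,2,4,5}→8  {0,3,4,5}→3  {1,2,4,5}→5  {2,3,4,5}→4
  placing 0:z first → 9 extensions
  placing 1:b first → 15 extensions
  placing 3:x first → 18 extensions
total linear extensions = 42

42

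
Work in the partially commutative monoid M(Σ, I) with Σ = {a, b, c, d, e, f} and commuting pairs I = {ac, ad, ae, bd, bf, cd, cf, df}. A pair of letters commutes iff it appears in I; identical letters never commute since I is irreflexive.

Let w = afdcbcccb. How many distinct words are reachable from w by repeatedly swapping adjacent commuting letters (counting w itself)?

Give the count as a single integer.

piece 0:a — minimal
piece 1:f rests on {0:a}
piece 2:d — minimal
piece 3:c — minimal
piece 4:b rests on {0:a, 3:c}
piece 5:c rests on {4:b}
piece 6:c rests on {5:c}
piece 7:c rests on {6:c}
piece 8:b rests on {7:c}
minimal pieces: {0:a, 2:d, 3:c}
ways to finish when only these pieces remain (= sum over removing one remaining piece with nothing left below it):
  1 left: {1}→1  {2}→1  {8}→1
  2 left: {1,2}→2  {1,8}→2  {2,8}→2  {7,8}→1
  3 left: {1,2,8}→6  {1,7,8}→3  {2,7,8}→3  {6,7,8}→1
  4 left: {1,2,7,8}→12  {1,6,7,8}→4  {2,6,7,8}→4  {5,6,7,8}→1
  5 left: {1,2,6,7,8}→20  {1,5,6,7,8}→5  {2,5,6,7,8}→5  {4,5,6,7,8}→1
  6 left: {1,2,5,6,7,8}→30  {1,4,5,6,7,8}→6  {2,4,5,6,7,8}→6  {3,4,5,6,7,8}→1
  7 left: {0,1,4,5,6,7,8}→6  {1,2,4,5,6,7,8}→42  {1,3,4,5,6,7,8}→7  {2,3,4,5,6,7,8}→7
  placing 0:a first → 56 extensions
  placing 2:d first → 13 extensions
  placing 3:c first → 48 extensions
total linear extensions = 117

117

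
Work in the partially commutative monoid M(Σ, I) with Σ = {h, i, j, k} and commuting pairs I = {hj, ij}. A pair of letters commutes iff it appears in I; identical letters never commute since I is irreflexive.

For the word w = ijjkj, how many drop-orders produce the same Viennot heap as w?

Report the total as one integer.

3

#0=i has no predecessor
#1=j has no predecessor
#2=j depends on [1:j]
#3=k depends on [0:i, 2:j]
#4=j depends on [3:k]
sources: [0:i, 1:j]
N(rest) = Σ N(rest − s) over sources s of rest; N(one piece) = 1:
  size 1 → [4]=1
  size 2 → [3,4]=1
  size 3 → [0,3,4]=1  [2,3,4]=1
  first=0(i) contributes 1
  first=1(j) contributes 2
|[w]| = 3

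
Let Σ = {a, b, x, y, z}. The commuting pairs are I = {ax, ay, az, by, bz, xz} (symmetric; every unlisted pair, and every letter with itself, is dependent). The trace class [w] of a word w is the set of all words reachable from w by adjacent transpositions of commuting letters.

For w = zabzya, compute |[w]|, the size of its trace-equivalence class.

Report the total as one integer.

#0=z has no predecessor
#1=a has no predecessor
#2=b depends on [1:a]
#3=z depends on [0:z]
#4=y depends on [3:z]
#5=a depends on [2:b]
sources: [0:z, 1:a]
N(rest) = Σ N(rest − s) over sources s of rest; N(one piece) = 1:
  size 1 → [4]=1  [5]=1
  size 2 → [2,5]=1  [3,4]=1  [4,5]=2
  size 3 → [0,3,4]=1  [1,2,5]=1  [2,4,5]=3  [3,4,5]=3
  size 4 → [0,3,4,5]=4  [1,2,4,5]=4  [2,3,4,5]=6
  first=0(z) contributes 10
  first=1(a) contributes 10
|[w]| = 20

20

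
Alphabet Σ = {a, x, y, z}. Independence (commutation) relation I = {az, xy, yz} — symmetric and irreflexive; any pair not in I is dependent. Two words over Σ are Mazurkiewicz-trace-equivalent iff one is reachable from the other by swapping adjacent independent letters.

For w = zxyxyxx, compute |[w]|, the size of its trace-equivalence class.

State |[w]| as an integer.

piece 0:z — minimal
piece 1:x rests on {0:z}
piece 2:y — minimal
piece 3:x rests on {1:x}
piece 4:y rests on {2:y}
piece 5:x rests on {3:x}
piece 6:x rests on {5:x}
minimal pieces: {0:z, 2:y}
ways to finish when only these pieces remain (= sum over removing one remaining piece with nothing left below it):
  1 left: {4}→1  {6}→1
  2 left: {2,4}→1  {4,6}→2  {5,6}→1
  3 left: {2,4,6}→3  {3,5,6}→1  {4,5,6}→3
  4 left: {1,3,5,6}→1  {2,4,5,6}→6  {3,4,5,6}→4
  5 left: {0,1,3,5,6}→1  {1,3,4,5,6}→5  {2,3,4,5,6}→10
  placing 0:z first → 15 extensions
  placing 2:y first → 6 extensions
total linear extensions = 21

21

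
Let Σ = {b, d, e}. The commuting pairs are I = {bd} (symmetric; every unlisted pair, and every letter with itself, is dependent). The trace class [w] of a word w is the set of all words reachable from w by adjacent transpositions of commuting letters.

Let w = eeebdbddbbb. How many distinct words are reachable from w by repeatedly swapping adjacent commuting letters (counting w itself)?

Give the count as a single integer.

56

#0=e has no predecessor
#1=e depends on [0:e]
#2=e depends on [1:e]
#3=b depends on [2:e]
#4=d depends on [2:e]
#5=b depends on [3:b]
#6=d depends on [4:d]
#7=d depends on [6:d]
#8=b depends on [5:b]
#9=b depends on [8:b]
#10=b depends on [9:b]
sources: [0:e]
N(rest) = Σ N(rest − s) over sources s of rest; N(one piece) = 1:
  size 1 → [7]=1  [10]=1
  size 2 → [6,7]=1  [7,10]=2  [9,10]=1
  size 3 → [4,6,7]=1  [6,7,10]=3  [7,9,10]=3  [8,9,10]=1
  size 4 → [4,6,7,10]=4  [5,8,9,10]=1  [6,7,9,10]=6  [7,8,9,10]=4
  size 5 → [3,5,8,9,10]=1  [4,6,7,9,10]=10  [5,7,8,9,10]=5  [6,7,8,9,10]=10
  size 6 → [3,5,7,8,9,10]=6  [4,6,7,8,9,10]=20  [5,6,7,8,9,10]=15
  size 7 → [3,5,6,7,8,9,10]=21  [4,5,6,7,8,9,10]=35
  size 8 → [3,4,5,6,7,8,9,10]=56
  size 9 → [2,3,4,5,6,7,8,9,10]=56
  first=0(e) contributes 56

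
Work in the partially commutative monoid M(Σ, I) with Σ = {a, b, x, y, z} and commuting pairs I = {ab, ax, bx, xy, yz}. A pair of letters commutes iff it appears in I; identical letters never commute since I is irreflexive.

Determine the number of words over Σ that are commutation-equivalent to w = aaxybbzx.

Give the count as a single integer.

6

#0=a has no predecessor
#1=a depends on [0:a]
#2=x has no predecessor
#3=y depends on [1:a]
#4=b depends on [3:y]
#5=b depends on [4:b]
#6=z depends on [2:x, 5:b]
#7=x depends on [6:z]
sources: [0:a, 2:x]
N(rest) = Σ N(rest − s) over sources s of rest; N(one piece) = 1:
  size 1 → [7]=1
  size 2 → [6,7]=1
  size 3 → [2,6,7]=1  [5,6,7]=1
  size 4 → [2,5,6,7]=2  [4,5,6,7]=1
  size 5 → [2,4,5,6,7]=3  [3,4,5,6,7]=1
  size 6 → [1,3,4,5,6,7]=1  [2,3,4,5,6,7]=4
  first=0(a) contributes 5
  first=2(x) contributes 1
|[w]| = 6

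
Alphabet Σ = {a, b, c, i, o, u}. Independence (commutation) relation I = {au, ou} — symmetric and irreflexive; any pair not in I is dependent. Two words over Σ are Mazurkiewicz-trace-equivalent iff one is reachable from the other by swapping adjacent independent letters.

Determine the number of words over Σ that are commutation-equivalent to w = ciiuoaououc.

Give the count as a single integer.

drop 0:c onto floor
drop 1:i onto {0:c}
drop 2:i onto {1:i}
drop 3:u onto {2:i}
drop 4:o onto {2:i}
drop 5:a onto {4:o}
drop 6:o onto {5:a}
drop 7:u onto {3:u}
drop 8:o onto {6:o}
drop 9:u onto {7:u}
drop 10:c onto {8:o, 9:u}
ground layer = {0:c}
drop-orders for the pieces not yet dropped (sum over which currently-grounded one goes next):
  1 to go: {10} 1
  2 to go: {8,10} 1  {9,10} 1
  3 to go: {6,8,10} 1  {7,9,10} 1  {8,9,10} 2
  4 to go: {3,7,9,10} 1  {5,6,8,10} 1  {6,8,9,10} 3  {7,8,9,10} 3
  5 to go: {3,7,8,9,10} 4  {4,5,6,8,10} 1  {5,6,8,9,10} 4  {6,7,8,9,10} 6
  6 to go: {3,6,7,8,9,10} 10  {4,5,6,8,9,10} 5  {5,6,7,8,9,10} 10
  7 to go: {3,5,6,7,8,9,10} 20  {4,5,6,7,8,9,10} 15
  8 to go: {3,4,5,6,7,8,9,10} 35
  9 to go: {2,3,4,5,6,7,8,9,10} 35
  if 0:c drops first: 35 orders

35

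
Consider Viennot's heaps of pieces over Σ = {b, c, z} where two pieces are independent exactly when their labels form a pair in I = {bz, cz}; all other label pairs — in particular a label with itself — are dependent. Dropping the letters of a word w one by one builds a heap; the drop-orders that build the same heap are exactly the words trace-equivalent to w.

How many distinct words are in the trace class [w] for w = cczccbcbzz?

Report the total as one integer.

drop 0:c onto floor
drop 1:c onto {0:c}
drop 2:z onto floor
drop 3:c onto {1:c}
drop 4:c onto {3:c}
drop 5:b onto {4:c}
drop 6:c onto {5:b}
drop 7:b onto {6:c}
drop 8:z onto {2:z}
drop 9:z onto {8:z}
ground layer = {0:c, 2:z}
drop-orders for the pieces not yet dropped (sum over which currently-grounded one goes next):
  1 to go: {7} 1  {9} 1
  2 to go: {6,7} 1  {7,9} 2  {8,9} 1
  3 to go: {2,8,9} 1  {5,6,7} 1  {6,7,9} 3  {7,8,9} 3
  4 to go: {2,7,8,9} 4  {4,5,6,7} 1  {5,6,7,9} 4  {6,7,8,9} 6
  5 to go: {2,6,7,8,9} 10  {3,4,5,6,7} 1  {4,5,6,7,9} 5  {5,6,7,8,9} 10
  6 to go: {1,3,4,5,6,7} 1  {2,5,6,7,8,9} 20  {3,4,5,6,7,9} 6  {4,5,6,7,8,9} 15
  7 to go: {0,1,3,4,5,6,7} 1  {1,3,4,5,6,7,9} 7  {2,4,5,6,7,8,9} 35  {3,4,5,6,7,8,9} 21
  8 to go: {0,1,3,4,5,6,7,9} 8  {1,3,4,5,6,7,8,9} 28  {2,3,4,5,6,7,8,9} 56
  if 0:c drops first: 84 orders
  if 2:z drops first: 36 orders
heap linearizations: 120

120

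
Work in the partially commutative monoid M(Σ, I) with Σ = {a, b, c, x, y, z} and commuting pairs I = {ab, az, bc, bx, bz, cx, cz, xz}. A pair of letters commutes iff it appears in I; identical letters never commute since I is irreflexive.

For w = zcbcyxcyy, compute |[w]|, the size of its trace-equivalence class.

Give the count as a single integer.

piece 0:z — minimal
piece 1:c — minimal
piece 2:b — minimal
piece 3:c rests on {1:c}
piece 4:y rests on {0:z, 2:b, 3:c}
piece 5:x rests on {4:y}
piece 6:c rests on {4:y}
piece 7:y rests on {5:x, 6:c}
piece 8:y rests on {7:y}
minimal pieces: {0:z, 1:c, 2:b}
ways to finish when only these pieces remain (= sum over removing one remaining piece with nothing left below it):
  1 left: {8}→1
  2 left: {7,8}→1
  3 left: {5,7,8}→1  {6,7,8}→1
  4 left: {5,6,7,8}→2
  5 left: {4,5,6,7,8}→2
  6 left: {0,4,5,6,7,8}→2  {2,4,5,6,7,8}→2  {3,4,5,6,7,8}→2
  7 left: {0,2,4,5,6,7,8}→4  {0,3,4,5,6,7,8}→4  {1,3,4,5,6,7,8}→2  {2,3,4,5,6,7,8}→4
  placing 0:z first → 6 extensions
  placing 1:c first → 12 extensions
  placing 2:b first → 6 extensions
total linear extensions = 24

24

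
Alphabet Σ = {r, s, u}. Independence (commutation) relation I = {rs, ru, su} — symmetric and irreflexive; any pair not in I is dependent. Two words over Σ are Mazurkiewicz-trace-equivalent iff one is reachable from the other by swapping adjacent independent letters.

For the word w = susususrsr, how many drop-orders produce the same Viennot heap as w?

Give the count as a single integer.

2520

#0=s has no predecessor
#1=u has no predecessor
#2=s depends on [0:s]
#3=u depends on [1:u]
#4=s depends on [2:s]
#5=u depends on [3:u]
#6=s depends on [4:s]
#7=r has no predecessor
#8=s depends on [6:s]
#9=r depends on [7:r]
sources: [0:s, 1:u, 7:r]
N(rest) = Σ N(rest − s) over sources s of rest; N(one piece) = 1:
  size 1 → [5]=1  [8]=1  [9]=1
  size 2 → [3,5]=1  [5,8]=2  [5,9]=2  [6,8]=1  [7,9]=1  [8,9]=2
  size 3 → [1,3,5]=1  [3,5,8]=3  [3,5,9]=3  [4,6,8]=1  [5,6,8]=3  [5,7,9]=3  [5,8,9]=6  [6,8,9]=3  [7,8,9]=3
  size 4 → [1,3,5,8]=4  [1,3,5,9]=4  [2,4,6,8]=1  [3,5,6,8]=6  [3,5,7,9]=6  [3,5,8,9]=12  [4,5,6,8]=4  [4,6,8,9]=4  [5,6,8,9]=12  [5,7,8,9]=12  [6,7,8,9]=6
  size 5 → [0,2,4,6,8]=1  [1,3,5,6,8]=10  [1,3,5,7,9]=10  [1,3,5,8,9]=20  [2,4,5,6,8]=5  [2,4,6,8,9]=5  [3,4,5,6,8]=10  [3,5,6,8,9]=30  [3,5,7,8,9]=30  [4,5,6,8,9]=20  [4,6,7,8,9]=10  [5,6,7,8,9]=30
  size 6 → [0,2,4,5,6,8]=6  [0,2,4,6,8,9]=6  [1,3,4,5,6,8]=20  [1,3,5,6,8,9]=60  [1,3,5,7,8,9]=60  [2,3,4,5,6,8]=15  [2,4,5,6,8,9]=30  [2,4,6,7,8,9]=15  [3,4,5,6,8,9]=60  [3,5,6,7,8,9]=90  [4,5,6,7,8,9]=60
  size 7 → [0,2,3,4,5,6,8]=21  [0,2,4,5,6,8,9]=42  [0,2,4,6,7,8,9]=21  [1,2,3,4,5,6,8]=35  [1,3,4,5,6,8,9]=140  [1,3,5,6,7,8,9]=210  [2,3,4,5,6,8,9]=105  [2,4,5,6,7,8,9]=105  [3,4,5,6,7,8,9]=210
  size 8 → [0,1,2,3,4,5,6,8]=56  [0,2,3,4,5,6,8,9]=168  [0,2,4,5,6,7,8,9]=168  [1,2,3,4,5,6,8,9]=280  [1,3,4,5,6,7,8,9]=560  [2,3,4,5,6,7,8,9]=420
  first=0(s) contributes 1260
  first=1(u) contributes 756
  first=7(r) contributes 504
|[w]| = 2520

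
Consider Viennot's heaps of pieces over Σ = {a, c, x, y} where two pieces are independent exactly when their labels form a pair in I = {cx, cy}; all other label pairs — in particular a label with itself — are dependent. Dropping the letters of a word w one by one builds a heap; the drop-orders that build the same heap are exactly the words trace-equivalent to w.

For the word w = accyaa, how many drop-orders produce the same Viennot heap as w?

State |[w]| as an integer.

3

piece 0:a — minimal
piece 1:c rests on {0:a}
piece 2:c rests on {1:c}
piece 3:y rests on {0:a}
piece 4:a rests on {2:c, 3:y}
piece 5:a rests on {4:a}
minimal pieces: {0:a}
ways to finish when only these pieces remain (= sum over removing one remaining piece with nothing left below it):
  1 left: {5}→1
  2 left: {4,5}→1
  3 left: {2,4,5}→1  {3,4,5}→1
  4 left: {1,2,4,5}→1  {2,3,4,5}→2
  placing 0:a first → 3 extensions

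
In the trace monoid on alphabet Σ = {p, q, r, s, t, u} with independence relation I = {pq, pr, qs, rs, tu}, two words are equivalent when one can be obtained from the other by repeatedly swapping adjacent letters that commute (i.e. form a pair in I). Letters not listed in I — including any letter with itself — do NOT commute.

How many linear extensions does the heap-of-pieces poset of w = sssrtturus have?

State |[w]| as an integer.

12

0(s) covers ∅
1(s) covers 0:s
2(s) covers 1:s
3(r) covers ∅
4(t) covers 2:s, 3:r
5(t) covers 4:t
6(u) covers 2:s, 3:r
7(r) covers 5:t, 6:u
8(u) covers 7:r
9(s) covers 8:u
floor of heap: 0:s, 3:r
completions by unplaced set U, small U first (add the entries for U minus each lowest piece of U):
  |U|=1: {9}:1
  |U|=2: {8,9}:1
  |U|=3: {7,8,9}:1
  |U|=4: {5,7,8,9}:1  {6,7,8,9}:1
  |U|=5: {4,5,7,8,9}:1  {5,6,7,8,9}:2
  |U|=6: {4,5,6,7,8,9}:3
  |U|=7: {2,4,5,6,7,8,9}:3  {3,4,5,6,7,8,9}:3
  |U|=8: {1,2,4,5,6,7,8,9}:3  {2,3,4,5,6,7,8,9}:6
  start at 0(s): 9
  start at 3(r): 3
sum over floor = 12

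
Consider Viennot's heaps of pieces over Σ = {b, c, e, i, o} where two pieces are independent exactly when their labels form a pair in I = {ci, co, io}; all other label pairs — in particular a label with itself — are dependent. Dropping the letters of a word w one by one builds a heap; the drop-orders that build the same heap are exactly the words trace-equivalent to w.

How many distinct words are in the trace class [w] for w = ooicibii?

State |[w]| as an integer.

#0=o has no predecessor
#1=o depends on [0:o]
#2=i has no predecessor
#3=c has no predecessor
#4=i depends on [2:i]
#5=b depends on [1:o, 3:c, 4:i]
#6=i depends on [5:b]
#7=i depends on [6:i]
sources: [0:o, 2:i, 3:c]
N(rest) = Σ N(rest − s) over sources s of rest; N(one piece) = 1:
  size 1 → [7]=1
  size 2 → [6,7]=1
  size 3 → [5,6,7]=1
  size 4 → [1,5,6,7]=1  [3,5,6,7]=1  [4,5,6,7]=1
  size 5 → [0,1,5,6,7]=1  [1,3,5,6,7]=2  [1,4,5,6,7]=2  [2,4,5,6,7]=1  [3,4,5,6,7]=2
  size 6 → [0,1,3,5,6,7]=3  [0,1,4,5,6,7]=3  [1,2,4,5,6,7]=3  [1,3,4,5,6,7]=6  [2,3,4,5,6,7]=3
  first=0(o) contributes 12
  first=2(i) contributes 12
  first=3(c) contributes 6
|[w]| = 30

30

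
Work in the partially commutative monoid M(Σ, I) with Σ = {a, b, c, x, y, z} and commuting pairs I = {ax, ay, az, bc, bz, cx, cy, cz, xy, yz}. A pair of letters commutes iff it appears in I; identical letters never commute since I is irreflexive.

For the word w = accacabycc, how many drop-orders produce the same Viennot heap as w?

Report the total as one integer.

0(a) covers ∅
1(c) covers 0:a
2(c) covers 1:c
3(a) covers 2:c
4(c) covers 3:a
5(a) covers 4:c
6(b) covers 5:a
7(y) covers 6:b
8(c) covers 5:a
9(c) covers 8:c
floor of heap: 0:a
completions by unplaced set U, small U first (add the entries for U minus each lowest piece of U):
  |U|=1: {7}:1  {9}:1
  |U|=2: {6,7}:1  {7,9}:2  {8,9}:1
  |U|=3: {6,7,9}:3  {7,8,9}:3
  |U|=4: {6,7,8,9}:6
  |U|=5: {5,6,7,8,9}:6
  |U|=6: {4,5,6,7,8,9}:6
  |U|=7: {3,4,5,6,7,8,9}:6
  |U|=8: {2,3,4,5,6,7,8,9}:6
  start at 0(a): 6

6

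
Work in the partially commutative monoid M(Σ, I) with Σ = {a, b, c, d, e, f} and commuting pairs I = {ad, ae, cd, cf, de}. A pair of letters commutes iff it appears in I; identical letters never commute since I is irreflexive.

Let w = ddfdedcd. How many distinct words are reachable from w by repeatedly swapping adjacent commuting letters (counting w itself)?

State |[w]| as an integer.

drop 0:d onto floor
drop 1:d onto {0:d}
drop 2:f onto {1:d}
drop 3:d onto {2:f}
drop 4:e onto {2:f}
drop 5:d onto {3:d}
drop 6:c onto {4:e}
drop 7:d onto {5:d}
ground layer = {0:d}
drop-orders for the pieces not yet dropped (sum over which currently-grounded one goes next):
  1 to go: {6} 1  {7} 1
  2 to go: {4,6} 1  {5,7} 1  {6,7} 2
  3 to go: {3,5,7} 1  {4,6,7} 3  {5,6,7} 3
  4 to go: {3,5,6,7} 4  {4,5,6,7} 6
  5 to go: {3,4,5,6,7} 10
  6 to go: {2,3,4,5,6,7} 10
  if 0:d drops first: 10 orders

10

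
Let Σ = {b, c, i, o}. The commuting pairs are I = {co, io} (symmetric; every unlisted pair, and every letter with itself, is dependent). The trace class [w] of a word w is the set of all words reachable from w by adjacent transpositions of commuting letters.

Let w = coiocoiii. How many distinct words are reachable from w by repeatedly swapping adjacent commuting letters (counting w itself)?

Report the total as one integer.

84

#0=c has no predecessor
#1=o has no predecessor
#2=i depends on [0:c]
#3=o depends on [1:o]
#4=c depends on [2:i]
#5=o depends on [3:o]
#6=i depends on [4:c]
#7=i depends on [6:i]
#8=i depends on [7:i]
sources: [0:c, 1:o]
N(rest) = Σ N(rest − s) over sources s of rest; N(one piece) = 1:
  size 1 → [5]=1  [8]=1
  size 2 → [3,5]=1  [5,8]=2  [7,8]=1
  size 3 → [1,3,5]=1  [3,5,8]=3  [5,7,8]=3  [6,7,8]=1
  size 4 → [1,3,5,8]=4  [3,5,7,8]=6  [4,6,7,8]=1  [5,6,7,8]=4
  size 5 → [1,3,5,7,8]=10  [2,4,6,7,8]=1  [3,5,6,7,8]=10  [4,5,6,7,8]=5
  size 6 → [0,2,4,6,7,8]=1  [1,3,5,6,7,8]=20  [2,4,5,6,7,8]=6  [3,4,5,6,7,8]=15
  size 7 → [0,2,4,5,6,7,8]=7  [1,3,4,5,6,7,8]=35  [2,3,4,5,6,7,8]=21
  first=0(c) contributes 56
  first=1(o) contributes 28
|[w]| = 84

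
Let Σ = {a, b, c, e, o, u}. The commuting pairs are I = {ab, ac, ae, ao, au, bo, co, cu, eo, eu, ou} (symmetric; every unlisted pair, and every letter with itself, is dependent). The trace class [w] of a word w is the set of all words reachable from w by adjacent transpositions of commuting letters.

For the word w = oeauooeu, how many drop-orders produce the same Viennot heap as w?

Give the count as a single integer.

drop 0:o onto floor
drop 1:e onto floor
drop 2:a onto floor
drop 3:u onto floor
drop 4:o onto {0:o}
drop 5:o onto {4:o}
drop 6:e onto {1:e}
drop 7:u onto {3:u}
ground layer = {0:o, 1:e, 2:a, 3:u}
drop-orders for the pieces not yet dropped (sum over which currently-grounded one goes next):
  1 to go: {2} 1  {5} 1  {6} 1  {7} 1
  2 to go: {1,6} 1  {2,5} 2  {2,6} 2  {2,7} 2  {3,7} 1  {4,5} 1  {5,6} 2  {5,7} 2  {6,7} 2
  3 to go: {0,4,5} 1  {1,2,6} 3  {1,5,6} 3  {1,6,7} 3  {2,3,7} 3  {2,4,5} 3  {2,5,6} 6  {2,5,7} 6  {2,6,7} 6  {3,5,7} 3  {3,6,7} 3  {4,5,6} 3  {4,5,7} 3  {5,6,7} 6
  4 to go: {0,2,4,5} 4  {0,4,5,6} 4  {0,4,5,7} 4  {1,2,5,6} 12  {1,2,6,7} 12  {1,3,6,7} 6  {1,4,5,6} 6  {1,5,6,7} 12  {2,3,5,7} 12  {2,3,6,7} 12  {2,4,5,6} 12  {2,4,5,7} 12  {2,5,6,7} 24  {3,4,5,7} 6  {3,5,6,7} 12  {4,5,6,7} 12
  5 to go: {0,1,4,5,6} 10  {0,2,4,5,6} 20  {0,2,4,5,7} 20  {0,3,4,5,7} 10  {0,4,5,6,7} 20  {1,2,3,6,7} 30  {1,2,4,5,6} 30  {1,2,5,6,7} 60  {1,3,5,6,7} 30  {1,4,5,6,7} 30  {2,3,4,5,7} 30  {2,3,5,6,7} 60  {2,4,5,6,7} 60  {3,4,5,6,7} 30
  6 to go: {0,1,2,4,5,6} 60  {0,1,4,5,6,7} 60  {0,2,3,4,5,7} 60  {0,2,4,5,6,7} 120  {0,3,4,5,6,7} 60  {1,2,3,5,6,7} 180  {1,2,4,5,6,7} 180  {1,3,4,5,6,7} 90  {2,3,4,5,6,7} 180
  if 0:o drops first: 630 orders
  if 1:e drops first: 420 orders
  if 2:a drops first: 210 orders
  if 3:u drops first: 420 orders
heap linearizations: 1680

1680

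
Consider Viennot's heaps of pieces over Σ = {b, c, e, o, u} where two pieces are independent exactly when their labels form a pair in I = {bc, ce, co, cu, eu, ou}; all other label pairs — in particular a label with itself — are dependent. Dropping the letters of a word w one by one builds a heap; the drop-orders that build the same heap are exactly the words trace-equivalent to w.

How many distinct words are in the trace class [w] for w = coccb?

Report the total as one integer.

0(c) covers ∅
1(o) covers ∅
2(c) covers 0:c
3(c) covers 2:c
4(b) covers 1:o
floor of heap: 0:c, 1:o
completions by unplaced set U, small U first (add the entries for U minus each lowest piece of U):
  |U|=1: {3}:1  {4}:1
  |U|=2: {1,4}:1  {2,3}:1  {3,4}:2
  |U|=3: {0,2,3}:1  {1,3,4}:3  {2,3,4}:3
  start at 0(c): 6
  start at 1(o): 4
sum over floor = 10

10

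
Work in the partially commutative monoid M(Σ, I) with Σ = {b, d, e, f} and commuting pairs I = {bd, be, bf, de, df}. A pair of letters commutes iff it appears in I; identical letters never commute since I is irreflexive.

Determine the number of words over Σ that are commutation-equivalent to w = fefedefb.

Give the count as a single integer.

piece 0:f — minimal
piece 1:e rests on {0:f}
piece 2:f rests on {1:e}
piece 3:e rests on {2:f}
piece 4:d — minimal
piece 5:e rests on {3:e}
piece 6:f rests on {5:e}
piece 7:b — minimal
minimal pieces: {0:f, 4:d, 7:b}
ways to finish when only these pieces remain (= sum over removing one remaining piece with nothing left below it):
  1 left: {4}→1  {6}→1  {7}→1
  2 left: {4,6}→2  {4,7}→2  {5,6}→1  {6,7}→2
  3 left: {3,5,6}→1  {4,5,6}→3  {4,6,7}→6  {5,6,7}→3
  4 left: {2,3,5,6}→1  {3,4,5,6}→4  {3,5,6,7}→4  {4,5,6,7}→12
  5 left: {1,2,3,5,6}→1  {2,3,4,5,6}→5  {2,3,5,6,7}→5  {3,4,5,6,7}→20
  6 left: {0,1,2,3,5,6}→1  {1,2,3,4,5,6}→6  {1,2,3,5,6,7}→6  {2,3,4,5,6,7}→30
  placing 0:f first → 42 extensions
  placing 4:d first → 7 extensions
  placing 7:b first → 7 extensions
total linear extensions = 56

56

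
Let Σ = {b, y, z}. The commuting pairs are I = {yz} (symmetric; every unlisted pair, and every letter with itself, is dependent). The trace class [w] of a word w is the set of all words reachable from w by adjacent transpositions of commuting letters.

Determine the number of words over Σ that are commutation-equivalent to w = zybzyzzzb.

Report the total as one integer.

10

drop 0:z onto floor
drop 1:y onto floor
drop 2:b onto {0:z, 1:y}
drop 3:z onto {2:b}
drop 4:y onto {2:b}
drop 5:z onto {3:z}
drop 6:z onto {5:z}
drop 7:z onto {6:z}
drop 8:b onto {4:y, 7:z}
ground layer = {0:z, 1:y}
drop-orders for the pieces not yet dropped (sum over which currently-grounded one goes next):
  1 to go: {8} 1
  2 to go: {4,8} 1  {7,8} 1
  3 to go: {4,7,8} 2  {6,7,8} 1
  4 to go: {4,6,7,8} 3  {5,6,7,8} 1
  5 to go: {3,5,6,7,8} 1  {4,5,6,7,8} 4
  6 to go: {3,4,5,6,7,8} 5
  7 to go: {2,3,4,5,6,7,8} 5
  if 0:z drops first: 5 orders
  if 1:y drops first: 5 orders
heap linearizations: 10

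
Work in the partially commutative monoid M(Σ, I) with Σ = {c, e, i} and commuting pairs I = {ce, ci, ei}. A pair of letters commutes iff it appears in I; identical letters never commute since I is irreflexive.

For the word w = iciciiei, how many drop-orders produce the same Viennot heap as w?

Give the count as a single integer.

0(i) covers ∅
1(c) covers ∅
2(i) covers 0:i
3(c) covers 1:c
4(i) covers 2:i
5(i) covers 4:i
6(e) covers ∅
7(i) covers 5:i
floor of heap: 0:i, 1:c, 6:e
completions by unplaced set U, small U first (add the entries for U minus each lowest piece of U):
  |U|=1: {3}:1  {6}:1  {7}:1
  |U|=2: {1,3}:1  {3,6}:2  {3,7}:2  {5,7}:1  {6,7}:2
  |U|=3: {1,3,6}:3  {1,3,7}:3  {3,5,7}:3  {3,6,7}:6  {4,5,7}:1  {5,6,7}:3
  |U|=4: {1,3,5,7}:6  {1,3,6,7}:12  {2,4,5,7}:1  {3,4,5,7}:4  {3,5,6,7}:12  {4,5,6,7}:4
  |U|=5: {0,2,4,5,7}:1  {1,3,4,5,7}:10  {1,3,5,6,7}:30  {2,3,4,5,7}:5  {2,4,5,6,7}:5  {3,4,5,6,7}:20
  |U|=6: {0,2,3,4,5,7}:6  {0,2,4,5,6,7}:6  {1,2,3,4,5,7}:15  {1,3,4,5,6,7}:60  {2,3,4,5,6,7}:30
  start at 0(i): 105
  start at 1(c): 42
  start at 6(e): 21
sum over floor = 168

168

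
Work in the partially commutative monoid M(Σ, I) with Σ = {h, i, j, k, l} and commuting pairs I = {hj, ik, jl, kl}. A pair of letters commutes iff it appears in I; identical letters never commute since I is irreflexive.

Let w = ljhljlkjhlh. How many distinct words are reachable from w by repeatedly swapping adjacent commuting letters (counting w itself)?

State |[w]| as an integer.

146

0(l) covers ∅
1(j) covers ∅
2(h) covers 0:l
3(l) covers 2:h
4(j) covers 1:j
5(l) covers 3:l
6(k) covers 2:h, 4:j
7(j) covers 6:k
8(h) covers 5:l, 6:k
9(l) covers 8:h
10(h) covers 9:l
floor of heap: 0:l, 1:j
completions by unplaced set U, small U first (add the entries for U minus each lowest piece of U):
  |U|=1: {7}:1  {10}:1
  |U|=2: {7,10}:2  {9,10}:1
  |U|=3: {7,9,10}:3  {8,9,10}:1
  |U|=4: {5,8,9,10}:1  {7,8,9,10}:4
  |U|=5: {3,5,8,9,10}:1  {5,7,8,9,10}:5  {6,7,8,9,10}:4
  |U|=6: {3,5,7,8,9,10}:6  {4,6,7,8,9,10}:4  {5,6,7,8,9,10}:9
  |U|=7: {1,4,6,7,8,9,10}:4  {3,5,6,7,8,9,10}:15  {4,5,6,7,8,9,10}:13
  |U|=8: {1,4,5,6,7,8,9,10}:17  {2,3,5,6,7,8,9,10}:15  {3,4,5,6,7,8,9,10}:28
  |U|=9: {0,2,3,5,6,7,8,9,10}:15  {1,3,4,5,6,7,8,9,10}:45  {2,3,4,5,6,7,8,9,10}:43
  start at 0(l): 88
  start at 1(j): 58
sum over floor = 146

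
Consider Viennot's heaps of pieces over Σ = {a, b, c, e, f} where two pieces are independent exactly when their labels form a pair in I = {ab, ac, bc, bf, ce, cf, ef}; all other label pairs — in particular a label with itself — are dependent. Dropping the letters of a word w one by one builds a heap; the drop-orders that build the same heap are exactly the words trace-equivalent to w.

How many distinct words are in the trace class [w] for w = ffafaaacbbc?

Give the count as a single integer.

piece 0:f — minimal
piece 1:f rests on {0:f}
piece 2:a rests on {1:f}
piece 3:f rests on {2:a}
piece 4:a rests on {3:f}
piece 5:a rests on {4:a}
piece 6:a rests on {5:a}
piece 7:c — minimal
piece 8:b — minimal
piece 9:b rests on {8:b}
piece 10:c rests on {7:c}
minimal pieces: {0:f, 7:c, 8:b}
ways to finish when only these pieces remain (= sum over removing one remaining piece with nothing left below it):
  1 left: {6}→1  {9}→1  {10}→1
  2 left: {5,6}→1  {6,9}→2  {6,10}→2  {7,10}→1  {8,9}→1  {9,10}→2
  3 left: {4,5,6}→1  {5,6,9}→3  {5,6,10}→3  {6,7,10}→3  {6,8,9}→3  {6,9,10}→6  {7,9,10}→3  {8,9,10}→3
  4 left: {3,4,5,6}→1  {4,5,6,9}→4  {4,5,6,10}→4  {5,6,7,10}→6  {5,6,8,9}→6  {5,6,9,10}→12  {6,7,9,10}→12  {6,8,9,10}→12  {7,8,9,10}→6
  5 left: {2,3,4,5,6}→1  {3,4,5,6,9}→5  {3,4,5,6,10}→5  {4,5,6,7,10}→10  {4,5,6,8,9}→10  {4,5,6,9,10}→20  {5,6,7,9,10}→30  {5,6,8,9,10}→30  {6,7,8,9,10}→30
  6 left: {1,2,3,4,5,6}→1  {2,3,4,5,6,9}→6  {2,3,4,5,6,10}→6  {3,4,5,6,7,10}→15  {3,4,5,6,8,9}→15  {3,4,5,6,9,10}→30  {4,5,6,7,9,10}→60  {4,5,6,8,9,10}→60  {5,6,7,8,9,10}→90
  7 left: {0,1,2,3,4,5,6}→1  {1,2,3,4,5,6,9}→7  {1,2,3,4,5,6,10}→7  {2,3,4,5,6,7,10}→21  {2,3,4,5,6,8,9}→21  {2,3,4,5,6,9,10}→42  {3,4,5,6,7,9,10}→105  {3,4,5,6,8,9,10}→105  {4,5,6,7,8,9,10}→210
  8 left: {0,1,2,3,4,5,6,9}→8  {0,1,2,3,4,5,6,10}→8  {1,2,3,4,5,6,7,10}→28  {1,2,3,4,5,6,8,9}→28  {1,2,3,4,5,6,9,10}→56  {2,3,4,5,6,7,9,10}→168  {2,3,4,5,6,8,9,10}→168  {3,4,5,6,7,8,9,10}→420
  9 left: {0,1,2,3,4,5,6,7,10}→36  {0,1,2,3,4,5,6,8,9}→36  {0,1,2,3,4,5,6,9,10}→72  {1,2,3,4,5,6,7,9,10}→252  {1,2,3,4,5,6,8,9,10}→252  {2,3,4,5,6,7,8,9,10}→756
  placing 0:f first → 1260 extensions
  placing 7:c first → 360 extensions
  placing 8:b first → 360 extensions
total linear extensions = 1980

1980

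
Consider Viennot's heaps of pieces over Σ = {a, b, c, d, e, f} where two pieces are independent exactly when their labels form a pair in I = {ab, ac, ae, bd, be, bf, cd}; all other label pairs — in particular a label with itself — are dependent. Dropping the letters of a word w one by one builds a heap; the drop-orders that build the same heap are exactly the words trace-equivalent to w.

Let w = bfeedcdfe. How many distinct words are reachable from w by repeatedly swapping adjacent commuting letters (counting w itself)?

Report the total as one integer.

15

piece 0:b — minimal
piece 1:f — minimal
piece 2:e rests on {1:f}
piece 3:e rests on {2:e}
piece 4:d rests on {3:e}
piece 5:c rests on {0:b, 3:e}
piece 6:d rests on {4:d}
piece 7:f rests on {5:c, 6:d}
piece 8:e rests on {7:f}
minimal pieces: {0:b, 1:f}
ways to finish when only these pieces remain (= sum over removing one remaining piece with nothing left below it):
  1 left: {8}→1
  2 left: {7,8}→1
  3 left: {5,7,8}→1  {6,7,8}→1
  4 left: {0,5,7,8}→1  {4,6,7,8}→1  {5,6,7,8}→2
  5 left: {0,5,6,7,8}→3  {4,5,6,7,8}→3
  6 left: {0,4,5,6,7,8}→6  {3,4,5,6,7,8}→3
  7 left: {0,3,4,5,6,7,8}→9  {2,3,4,5,6,7,8}→3
  placing 0:b first → 3 extensions
  placing 1:f first → 12 extensions
total linear extensions = 15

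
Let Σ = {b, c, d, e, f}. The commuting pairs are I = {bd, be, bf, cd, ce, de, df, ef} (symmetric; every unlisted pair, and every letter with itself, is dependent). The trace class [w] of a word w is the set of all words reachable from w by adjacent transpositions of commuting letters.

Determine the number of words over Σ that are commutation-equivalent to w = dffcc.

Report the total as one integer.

piece 0:d — minimal
piece 1:f — minimal
piece 2:f rests on {1:f}
piece 3:c rests on {2:f}
piece 4:c rests on {3:c}
minimal pieces: {0:d, 1:f}
ways to finish when only these pieces remain (= sum over removing one remaining piece with nothing left below it):
  1 left: {0}→1  {4}→1
  2 left: {0,4}→2  {3,4}→1
  3 left: {0,3,4}→3  {2,3,4}→1
  placing 0:d first → 1 extensions
  placing 1:f first → 4 extensions
total linear extensions = 5

5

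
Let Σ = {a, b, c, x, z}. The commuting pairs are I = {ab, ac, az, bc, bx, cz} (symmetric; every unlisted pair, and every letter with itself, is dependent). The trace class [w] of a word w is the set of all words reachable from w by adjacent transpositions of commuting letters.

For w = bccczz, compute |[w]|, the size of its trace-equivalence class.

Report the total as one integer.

20

#0=b has no predecessor
#1=c has no predecessor
#2=c depends on [1:c]
#3=c depends on [2:c]
#4=z depends on [0:b]
#5=z depends on [4:z]
sources: [0:b, 1:c]
N(rest) = Σ N(rest − s) over sources s of rest; N(one piece) = 1:
  size 1 → [3]=1  [5]=1
  size 2 → [2,3]=1  [3,5]=2  [4,5]=1
  size 3 → [0,4,5]=1  [1,2,3]=1  [2,3,5]=3  [3,4,5]=3
  size 4 → [0,3,4,5]=4  [1,2,3,5]=4  [2,3,4,5]=6
  first=0(b) contributes 10
  first=1(c) contributes 10
|[w]| = 20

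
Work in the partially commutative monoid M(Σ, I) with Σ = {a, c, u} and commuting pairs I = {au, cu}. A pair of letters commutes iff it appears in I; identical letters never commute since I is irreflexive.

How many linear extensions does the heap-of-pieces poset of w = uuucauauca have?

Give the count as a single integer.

252

piece 0:u — minimal
piece 1:u rests on {0:u}
piece 2:u rests on {1:u}
piece 3:c — minimal
piece 4:a rests on {3:c}
piece 5:u rests on {2:u}
piece 6:a rests on {4:a}
piece 7:u rests on {5:u}
piece 8:c rests on {6:a}
piece 9:a rests on {8:c}
minimal pieces: {0:u, 3:c}
ways to finish when only these pieces remain (= sum over removing one remaining piece with nothing left below it):
  1 left: {7}→1  {9}→1
  2 left: {5,7}→1  {7,9}→2  {8,9}→1
  3 left: {2,5,7}→1  {5,7,9}→3  {6,8,9}→1  {7,8,9}→3
  4 left: {1,2,5,7}→1  {2,5,7,9}→4  {4,6,8,9}→1  {5,7,8,9}→6  {6,7,8,9}→4
  5 left: {0,1,2,5,7}→1  {1,2,5,7,9}→5  {2,5,7,8,9}→10  {3,4,6,8,9}→1  {4,6,7,8,9}→5  {5,6,7,8,9}→10
  6 left: {0,1,2,5,7,9}→6  {1,2,5,7,8,9}→15  {2,5,6,7,8,9}→20  {3,4,6,7,8,9}→6  {4,5,6,7,8,9}→15
  7 left: {0,1,2,5,7,8,9}→21  {1,2,5,6,7,8,9}→35  {2,4,5,6,7,8,9}→35  {3,4,5,6,7,8,9}→21
  8 left: {0,1,2,5,6,7,8,9}→56  {1,2,4,5,6,7,8,9}→70  {2,3,4,5,6,7,8,9}→56
  placing 0:u first → 126 extensions
  placing 3:c first → 126 extensions
total linear extensions = 252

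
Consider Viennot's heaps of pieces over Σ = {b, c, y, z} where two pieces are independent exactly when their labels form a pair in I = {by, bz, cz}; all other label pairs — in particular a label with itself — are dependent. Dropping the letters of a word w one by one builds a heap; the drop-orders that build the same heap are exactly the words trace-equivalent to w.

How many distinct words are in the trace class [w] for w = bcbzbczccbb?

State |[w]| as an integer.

piece 0:b — minimal
piece 1:c rests on {0:b}
piece 2:b rests on {1:c}
piece 3:z — minimal
piece 4:b rests on {2:b}
piece 5:c rests on {4:b}
piece 6:z rests on {3:z}
piece 7:c rests on {5:c}
piece 8:c rests on {7:c}
piece 9:b rests on {8:c}
piece 10:b rests on {9:b}
minimal pieces: {0:b, 3:z}
ways to finish when only these pieces remain (= sum over removing one remaining piece with nothing left below it):
  1 left: {6}→1  {10}→1
  2 left: {3,6}→1  {6,10}→2  {9,10}→1
  3 left: {3,6,10}→3  {6,9,10}→3  {8,9,10}→1
  4 left: {3,6,9,10}→6  {6,8,9,10}→4  {7,8,9,10}→1
  5 left: {3,6,8,9,10}→10  {5,7,8,9,10}→1  {6,7,8,9,10}→5
  6 left: {3,6,7,8,9,10}→15  {4,5,7,8,9,10}→1  {5,6,7,8,9,10}→6
  7 left: {2,4,5,7,8,9,10}→1  {3,5,6,7,8,9,10}→21  {4,5,6,7,8,9,10}→7
  8 left: {1,2,4,5,7,8,9,10}→1  {2,4,5,6,7,8,9,10}→8  {3,4,5,6,7,8,9,10}→28
  9 left: {0,1,2,4,5,7,8,9,10}→1  {1,2,4,5,6,7,8,9,10}→9  {2,3,4,5,6,7,8,9,10}→36
  placing 0:b first → 45 extensions
  placing 3:z first → 10 extensions
total linear extensions = 55

55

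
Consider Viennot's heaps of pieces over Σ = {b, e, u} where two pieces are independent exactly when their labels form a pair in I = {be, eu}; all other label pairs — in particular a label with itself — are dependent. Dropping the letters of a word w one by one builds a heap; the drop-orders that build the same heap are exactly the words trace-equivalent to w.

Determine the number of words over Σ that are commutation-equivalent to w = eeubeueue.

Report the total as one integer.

126

0(e) covers ∅
1(e) covers 0:e
2(u) covers ∅
3(b) covers 2:u
4(e) covers 1:e
5(u) covers 3:b
6(e) covers 4:e
7(u) covers 5:u
8(e) covers 6:e
floor of heap: 0:e, 2:u
completions by unplaced set U, small U first (add the entries for U minus each lowest piece of U):
  |U|=1: {7}:1  {8}:1
  |U|=2: {5,7}:1  {6,8}:1  {7,8}:2
  |U|=3: {3,5,7}:1  {4,6,8}:1  {5,7,8}:3  {6,7,8}:3
  |U|=4: {1,4,6,8}:1  {2,3,5,7}:1  {3,5,7,8}:4  {4,6,7,8}:4  {5,6,7,8}:6
  |U|=5: {0,1,4,6,8}:1  {1,4,6,7,8}:5  {2,3,5,7,8}:5  {3,5,6,7,8}:10  {4,5,6,7,8}:10
  |U|=6: {0,1,4,6,7,8}:6  {1,4,5,6,7,8}:15  {2,3,5,6,7,8}:15  {3,4,5,6,7,8}:20
  |U|=7: {0,1,4,5,6,7,8}:21  {1,3,4,5,6,7,8}:35  {2,3,4,5,6,7,8}:35
  start at 0(e): 70
  start at 2(u): 56
sum over floor = 126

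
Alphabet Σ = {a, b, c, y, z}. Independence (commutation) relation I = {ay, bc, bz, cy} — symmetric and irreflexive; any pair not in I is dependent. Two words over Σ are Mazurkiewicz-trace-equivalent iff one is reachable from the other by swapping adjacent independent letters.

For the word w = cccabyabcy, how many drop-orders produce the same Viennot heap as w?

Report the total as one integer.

7

drop 0:c onto floor
drop 1:c onto {0:c}
drop 2:c onto {1:c}
drop 3:a onto {2:c}
drop 4:b onto {3:a}
drop 5:y onto {4:b}
drop 6:a onto {4:b}
drop 7:b onto {5:y, 6:a}
drop 8:c onto {6:a}
drop 9:y onto {7:b}
ground layer = {0:c}
drop-orders for the pieces not yet dropped (sum over which currently-grounded one goes next):
  1 to go: {8} 1  {9} 1
  2 to go: {7,9} 1  {8,9} 2
  3 to go: {5,7,9} 1  {7,8,9} 3
  4 to go: {5,7,8,9} 4  {6,7,8,9} 3
  5 to go: {5,6,7,8,9} 7
  6 to go: {4,5,6,7,8,9} 7
  7 to go: {3,4,5,6,7,8,9} 7
  8 to go: {2,3,4,5,6,7,8,9} 7
  if 0:c drops first: 7 orders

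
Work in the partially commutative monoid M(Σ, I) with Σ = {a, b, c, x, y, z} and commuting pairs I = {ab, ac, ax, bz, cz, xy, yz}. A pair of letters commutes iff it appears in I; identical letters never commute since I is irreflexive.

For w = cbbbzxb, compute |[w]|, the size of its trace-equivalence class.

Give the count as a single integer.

drop 0:c onto floor
drop 1:b onto {0:c}
drop 2:b onto {1:b}
drop 3:b onto {2:b}
drop 4:z onto floor
drop 5:x onto {3:b, 4:z}
drop 6:b onto {5:x}
ground layer = {0:c, 4:z}
drop-orders for the pieces not yet dropped (sum over which currently-grounded one goes next):
  1 to go: {6} 1
  2 to go: {5,6} 1
  3 to go: {3,5,6} 1  {4,5,6} 1
  4 to go: {2,3,5,6} 1  {3,4,5,6} 2
  5 to go: {1,2,3,5,6} 1  {2,3,4,5,6} 3
  if 0:c drops first: 4 orders
  if 4:z drops first: 1 orders
heap linearizations: 5

5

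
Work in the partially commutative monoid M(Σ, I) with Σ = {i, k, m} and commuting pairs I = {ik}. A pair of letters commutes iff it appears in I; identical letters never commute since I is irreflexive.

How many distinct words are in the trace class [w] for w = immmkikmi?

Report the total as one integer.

3

piece 0:i — minimal
piece 1:m rests on {0:i}
piece 2:m rests on {1:m}
piece 3:m rests on {2:m}
piece 4:k rests on {3:m}
piece 5:i rests on {3:m}
piece 6:k rests on {4:k}
piece 7:m rests on {5:i, 6:k}
piece 8:i rests on {7:m}
minimal pieces: {0:i}
ways to finish when only these pieces remain (= sum over removing one remaining piece with nothing left below it):
  1 left: {8}→1
  2 left: {7,8}→1
  3 left: {5,7,8}→1  {6,7,8}→1
  4 left: {4,6,7,8}→1  {5,6,7,8}→2
  5 left: {4,5,6,7,8}→3
  6 left: {3,4,5,6,7,8}→3
  7 left: {2,3,4,5,6,7,8}→3
  placing 0:i first → 3 extensions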